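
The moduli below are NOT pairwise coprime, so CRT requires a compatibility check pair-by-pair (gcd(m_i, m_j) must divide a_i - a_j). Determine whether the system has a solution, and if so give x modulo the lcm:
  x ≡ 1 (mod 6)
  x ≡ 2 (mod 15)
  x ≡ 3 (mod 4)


Moduli 6, 15, 4 are not pairwise coprime, so CRT works modulo lcm(m_i) when all pairwise compatibility conditions hold.
Pairwise compatibility: gcd(m_i, m_j) must divide a_i - a_j for every pair.
Merge one congruence at a time:
  Start: x ≡ 1 (mod 6).
  Combine with x ≡ 2 (mod 15): gcd(6, 15) = 3, and 2 - 1 = 1 is NOT divisible by 3.
    ⇒ system is inconsistent (no integer solution).

No solution (the system is inconsistent).


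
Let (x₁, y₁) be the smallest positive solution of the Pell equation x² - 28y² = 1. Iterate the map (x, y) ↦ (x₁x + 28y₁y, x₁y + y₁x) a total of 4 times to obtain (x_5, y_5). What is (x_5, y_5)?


Step 1: Find the fundamental solution (x₁, y₁) of x² - 28y² = 1.
  Expand √28 as a continued fraction. a₀ = ⌊√28⌋ = 5; iterate m_{k+1} = d_k·a_k − m_k, d_{k+1} = (28 − m_{k+1}²)/d_k, a_{k+1} = ⌊(a₀ + m_{k+1})/d_{k+1}⌋ (starting m₀ = 0, d₀ = 1), with convergents p_k = a_k·p_{k-1} + p_{k-2}, q_k = a_k·q_{k-1} + q_{k-2} (p₋₁ = 1, q₋₁ = 0):
  k = 0: a₀ = 5; p₀/q₀ = 5/1; p₀² − 28·q₀² = 25 − 28 = -3.
  k = 1: m = 5, d = 3, a = ⌊(5 + 5)/3⌋ = 3; p/q = (3·5 + 1)/(3·1 + 0) = 16/3; p² − 28·q² = 256 − 252 = 4.
  k = 2: m = 4, d = 4, a = ⌊(5 + 4)/4⌋ = 2; p/q = (2·16 + 5)/(2·3 + 1) = 37/7; p² − 28·q² = 1369 − 1372 = -3.
  k = 3: m = 4, d = 3, a = ⌊(5 + 4)/3⌋ = 3; p/q = (3·37 + 16)/(3·7 + 3) = 127/24; p² − 28·q² = 16129 − 16128 = 1.
  The first convergent with p² − 28·q² = 1 gives the fundamental solution (x₁, y₁) = (127, 24).
Step 2: Apply the recurrence (x_{n+1}, y_{n+1}) = (x₁x_n + 28y₁y_n, x₁y_n + y₁x_n) repeatedly.
  From (x_1, y_1) = (127, 24): x_2 = 127·127 + 28·24·24 = 32257; y_2 = 127·24 + 24·127 = 6096.
  From (x_2, y_2) = (32257, 6096): x_3 = 127·32257 + 28·24·6096 = 8193151; y_3 = 127·6096 + 24·32257 = 1548360.
  From (x_3, y_3) = (8193151, 1548360): x_4 = 127·8193151 + 28·24·1548360 = 2081028097; y_4 = 127·1548360 + 24·8193151 = 393277344.
  From (x_4, y_4) = (2081028097, 393277344): x_5 = 127·2081028097 + 28·24·393277344 = 528572943487; y_5 = 127·393277344 + 24·2081028097 = 99890897016.
Step 3: Verify x_5² - 28·y_5² = 279389356586511295719169 - 279389356586511295719168 = 1 (should be 1). ✓

(x_1, y_1) = (127, 24); (x_5, y_5) = (528572943487, 99890897016).


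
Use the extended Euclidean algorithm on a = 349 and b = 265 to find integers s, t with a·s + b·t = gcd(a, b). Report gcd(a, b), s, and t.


Euclidean algorithm on (349, 265) — divide until remainder is 0:
  349 = 1 · 265 + 84
  265 = 3 · 84 + 13
  84 = 6 · 13 + 6
  13 = 2 · 6 + 1
  6 = 6 · 1 + 0
gcd(349, 265) = 1.
Track Bezout coefficients alongside the remainders: start with r₀ = 349 = a·1 + b·0 (s = 1, t = 0) and r₁ = 265 = a·0 + b·1 (s = 0, t = 1); each new remainder r_{k+1} = r_{k-1} − q_k·r_k inherits s_{k+1} = s_{k-1} − q_k·s_k, t_{k+1} = t_{k-1} − q_k·t_k, so r_k = a·s_k + b·t_k at every step:
  q = 1: r = 84, s = 1 − 1·0 = 1, t = 0 − 1·1 = -1  (check: 349·1 + 265·(-1) = 84)
  q = 3: r = 13, s = 0 − 3·1 = -3, t = 1 − 3·(-1) = 4  (check: 349·(-3) + 265·4 = 13)
  q = 6: r = 6, s = 1 − 6·(-3) = 19, t = -1 − 6·4 = -25  (check: 349·19 + 265·(-25) = 6)
  q = 2: r = 1, s = -3 − 2·19 = -41, t = 4 − 2·(-25) = 54  (check: 349·(-41) + 265·54 = 1)
The row with r = 1 (the gcd) gives the Bezout coefficients s = -41, t = 54.
Result: 349 · (-41) + 265 · (54) = 1.

gcd(349, 265) = 1; s = -41, t = 54 (check: 349·(-41) + 265·54 = 1).


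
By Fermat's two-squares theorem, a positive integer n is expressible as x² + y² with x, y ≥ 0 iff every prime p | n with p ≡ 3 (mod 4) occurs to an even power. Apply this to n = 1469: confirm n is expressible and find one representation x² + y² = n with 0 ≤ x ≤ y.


Step 1: Factor n = 1469 = 13 · 113.
Step 2: Check the mod-4 condition on each prime factor: 13 ≡ 1 (mod 4), exponent 1; 113 ≡ 1 (mod 4), exponent 1.
All primes ≡ 3 (mod 4) appear to even exponent (or don't appear), so by the two-squares theorem n IS expressible as a sum of two squares.
Step 3: Build a representation. Here n = 13 · 113 is a product of primes ≡ 1 (mod 4). Each prime p ≡ 1 (mod 4) is itself a sum of two squares; find a² by testing p − a² for a perfect square:
  13: 13 − 1² = 12, 13 − 2² = 9 = 3² ⇒ 13 = 2² + 3².
  113: 113 − 1² = 112, 113 − 2² = 109, 113 − 3² = 104, 113 − 4² = 97, 113 − 5² = 88, 113 − 6² = 77, 113 − 7² = 64 = 8² ⇒ 113 = 7² + 8².
  Combine using the Brahmagupta–Fibonacci identity (a² + b²)(c² + d²) = (ac − bd)² + (ad + bc)² = (ac + bd)² + (ad − bc)²:
  13 · 113 = 1469: from (2² + 3²)(7² + 8²), take (2·7 − 3·8, 2·8 + 3·7) = (14 − 24, 16 + 21) = (-10, 37); dropping signs (only squares matter) gives (10, 37); check 10² + 37² = 100 + 1369 = 1469 ✓.
Step 4: Order so x ≤ y and verify: 10² + 37² = 100 + 1369 = 1469 = n. ✓

n = 1469 = 10² + 37² (one valid representation with x ≤ y).


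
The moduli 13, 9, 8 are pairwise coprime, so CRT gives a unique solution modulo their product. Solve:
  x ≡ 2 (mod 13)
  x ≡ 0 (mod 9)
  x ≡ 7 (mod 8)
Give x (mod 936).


Moduli 13, 9, 8 are pairwise coprime; by CRT there is a unique solution modulo M = 13 · 9 · 8 = 936.
Solve pairwise, accumulating the modulus:
  Start with x ≡ 2 (mod 13).
  Combine with x ≡ 0 (mod 9): since gcd(13, 9) = 1, we get a unique residue mod 117.
    Write x = 2 + 13·t and substitute into x ≡ 0 (mod 9): 13·t ≡ 0 − 2 = -2 (mod 9).
    Reduce coefficients mod 9: 4·t ≡ 7 (mod 9).
    The inverse of 4 mod 9 is 7 (since 4·7 = 28 = 3·9 + 1), so t ≡ 7·7 = 49 ≡ 4 (mod 9).
    Then x = 2 + 13·4 = 54, valid modulo lcm(13, 9) = 117: x ≡ 54 (mod 117).
  Combine with x ≡ 7 (mod 8): since gcd(117, 8) = 1, we get a unique residue mod 936.
    Write x = 54 + 117·t and substitute into x ≡ 7 (mod 8): 117·t ≡ 7 − 54 = -47 (mod 8).
    Reduce coefficients mod 8: 5·t ≡ 1 (mod 8).
    The inverse of 5 mod 8 is 5 (since 5·5 = 25 = 3·8 + 1), so t ≡ 5·1 = 5 ≡ 5 (mod 8).
    Then x = 54 + 117·5 = 639, valid modulo lcm(117, 8) = 936: x ≡ 639 (mod 936).
Verify: 639 mod 13 = 2 ✓, 639 mod 9 = 0 ✓, 639 mod 8 = 7 ✓.

x ≡ 639 (mod 936).


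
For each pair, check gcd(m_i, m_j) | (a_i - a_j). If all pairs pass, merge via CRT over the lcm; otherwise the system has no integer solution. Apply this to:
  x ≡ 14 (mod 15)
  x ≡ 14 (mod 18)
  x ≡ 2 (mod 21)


Moduli 15, 18, 21 are not pairwise coprime, so CRT works modulo lcm(m_i) when all pairwise compatibility conditions hold.
Pairwise compatibility: gcd(m_i, m_j) must divide a_i - a_j for every pair.
Merge one congruence at a time:
  Start: x ≡ 14 (mod 15).
  Combine with x ≡ 14 (mod 18): gcd(15, 18) = 3; 14 - 14 = 0, which IS divisible by 3, so compatible.
    Write x = 14 + 15·t and substitute into x ≡ 14 (mod 18): 15·t ≡ 14 − 14 = 0 (mod 18).
    Divide the congruence (and modulus) by g = 3: 5·t ≡ 0 (mod 6).
    The inverse of 5 mod 6 is 5 (since 5·5 = 25 = 4·6 + 1), so t ≡ 5·0 = 0 ≡ 0 (mod 6).
    Then x = 14 + 15·0 = 14, valid modulo lcm(15, 18) = 90: x ≡ 14 (mod 90).
  Combine with x ≡ 2 (mod 21): gcd(90, 21) = 3; 2 - 14 = -12, which IS divisible by 3, so compatible.
    Write x = 14 + 90·t and substitute into x ≡ 2 (mod 21): 90·t ≡ 2 − 14 = -12 (mod 21).
    Divide the congruence (and modulus) by g = 3: 30·t ≡ -4 (mod 7).
    Reduce coefficients mod 7: 2·t ≡ 3 (mod 7).
    The inverse of 2 mod 7 is 4 (since 2·4 = 8 = 1·7 + 1), so t ≡ 4·3 = 12 ≡ 5 (mod 7).
    Then x = 14 + 90·5 = 464, valid modulo lcm(90, 21) = 630: x ≡ 464 (mod 630).
Verify: 464 mod 15 = 14, 464 mod 18 = 14, 464 mod 21 = 2.

x ≡ 464 (mod 630).


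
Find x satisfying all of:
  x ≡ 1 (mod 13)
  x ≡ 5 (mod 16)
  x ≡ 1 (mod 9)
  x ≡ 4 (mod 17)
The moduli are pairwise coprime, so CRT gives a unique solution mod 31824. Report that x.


Product of moduli M = 13 · 16 · 9 · 17 = 31824.
Merge one congruence at a time:
  Start: x ≡ 1 (mod 13).
  Combine with x ≡ 5 (mod 16); new modulus lcm = 208.
    Write x = 1 + 13·t and substitute into x ≡ 5 (mod 16): 13·t ≡ 5 − 1 = 4 (mod 16).
    The inverse of 13 mod 16 is 5 (since 13·5 = 65 = 4·16 + 1), so t ≡ 5·4 = 20 ≡ 4 (mod 16).
    Then x = 1 + 13·4 = 53, valid modulo lcm(13, 16) = 208: x ≡ 53 (mod 208).
  Combine with x ≡ 1 (mod 9); new modulus lcm = 1872.
    Write x = 53 + 208·t and substitute into x ≡ 1 (mod 9): 208·t ≡ 1 − 53 = -52 (mod 9).
    Reduce coefficients mod 9: 1·t ≡ 2 (mod 9).
    So t ≡ 2 (mod 9).
    Then x = 53 + 208·2 = 469, valid modulo lcm(208, 9) = 1872: x ≡ 469 (mod 1872).
  Combine with x ≡ 4 (mod 17); new modulus lcm = 31824.
    Write x = 469 + 1872·t and substitute into x ≡ 4 (mod 17): 1872·t ≡ 4 − 469 = -465 (mod 17).
    Reduce coefficients mod 17: 2·t ≡ 11 (mod 17).
    The inverse of 2 mod 17 is 9 (since 2·9 = 18 = 1·17 + 1), so t ≡ 9·11 = 99 ≡ 14 (mod 17).
    Then x = 469 + 1872·14 = 26677, valid modulo lcm(1872, 17) = 31824: x ≡ 26677 (mod 31824).
Verify against each original: 26677 mod 13 = 1, 26677 mod 16 = 5, 26677 mod 9 = 1, 26677 mod 17 = 4.

x ≡ 26677 (mod 31824).


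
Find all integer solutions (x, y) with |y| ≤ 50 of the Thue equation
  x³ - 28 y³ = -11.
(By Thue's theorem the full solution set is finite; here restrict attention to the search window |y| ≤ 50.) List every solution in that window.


The equation is x³ - 28y³ = -11. For fixed y, x³ = 28·y³ − 11, so a solution requires the RHS to be a perfect cube.
Strategy: iterate y from -50 to 50, compute RHS = 28·y³ − 11, and check whether it is a (positive or negative) perfect cube.
Check small values of y:
  y = 0: RHS = -11 is not a perfect cube.
  y = 1: RHS = 17 is not a perfect cube.
  y = -1: RHS = -39 is not a perfect cube.
  y = 2: RHS = 213 is not a perfect cube.
  y = -2: RHS = -235 is not a perfect cube.
  y = 3: RHS = 745 is not a perfect cube.
  y = -3: RHS = -767 is not a perfect cube.
Continuing the search up to |y| = 50 finds no solutions either.
No (x, y) in the scanned range satisfies the equation.

No integer solutions with |y| ≤ 50.


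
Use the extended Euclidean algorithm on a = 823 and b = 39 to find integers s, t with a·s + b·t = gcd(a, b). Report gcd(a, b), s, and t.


Euclidean algorithm on (823, 39) — divide until remainder is 0:
  823 = 21 · 39 + 4
  39 = 9 · 4 + 3
  4 = 1 · 3 + 1
  3 = 3 · 1 + 0
gcd(823, 39) = 1.
Track Bezout coefficients alongside the remainders: start with r₀ = 823 = a·1 + b·0 (s = 1, t = 0) and r₁ = 39 = a·0 + b·1 (s = 0, t = 1); each new remainder r_{k+1} = r_{k-1} − q_k·r_k inherits s_{k+1} = s_{k-1} − q_k·s_k, t_{k+1} = t_{k-1} − q_k·t_k, so r_k = a·s_k + b·t_k at every step:
  q = 21: r = 4, s = 1 − 21·0 = 1, t = 0 − 21·1 = -21  (check: 823·1 + 39·(-21) = 4)
  q = 9: r = 3, s = 0 − 9·1 = -9, t = 1 − 9·(-21) = 190  (check: 823·(-9) + 39·190 = 3)
  q = 1: r = 1, s = 1 − 1·(-9) = 10, t = -21 − 1·190 = -211  (check: 823·10 + 39·(-211) = 1)
The row with r = 1 (the gcd) gives the Bezout coefficients s = 10, t = -211.
Result: 823 · (10) + 39 · (-211) = 1.

gcd(823, 39) = 1; s = 10, t = -211 (check: 823·10 + 39·(-211) = 1).


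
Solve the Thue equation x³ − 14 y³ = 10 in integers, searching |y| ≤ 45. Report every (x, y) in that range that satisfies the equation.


The equation is x³ - 14y³ = 10. For fixed y, x³ = 14·y³ + 10, so a solution requires the RHS to be a perfect cube.
Strategy: iterate y from -45 to 45, compute RHS = 14·y³ + 10, and check whether it is a (positive or negative) perfect cube.
Check small values of y:
  y = 0: RHS = 10 is not a perfect cube.
  y = 1: RHS = 24 is not a perfect cube.
  y = -1: RHS = -4 is not a perfect cube.
  y = 2: RHS = 122 is not a perfect cube.
  y = -2: RHS = -102 is not a perfect cube.
  y = 3: RHS = 388 is not a perfect cube.
  y = -3: RHS = -368 is not a perfect cube.
Continuing the search up to |y| = 45 finds no solutions either.
No (x, y) in the scanned range satisfies the equation.

No integer solutions with |y| ≤ 45.


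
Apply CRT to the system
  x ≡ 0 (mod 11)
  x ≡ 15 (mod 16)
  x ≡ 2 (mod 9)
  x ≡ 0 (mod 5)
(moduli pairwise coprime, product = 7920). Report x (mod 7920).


Product of moduli M = 11 · 16 · 9 · 5 = 7920.
Merge one congruence at a time:
  Start: x ≡ 0 (mod 11).
  Combine with x ≡ 15 (mod 16); new modulus lcm = 176.
    Write x = 0 + 11·t and substitute into x ≡ 15 (mod 16): 11·t ≡ 15 − 0 = 15 (mod 16).
    The inverse of 11 mod 16 is 3 (since 11·3 = 33 = 2·16 + 1), so t ≡ 3·15 = 45 ≡ 13 (mod 16).
    Then x = 0 + 11·13 = 143, valid modulo lcm(11, 16) = 176: x ≡ 143 (mod 176).
  Combine with x ≡ 2 (mod 9); new modulus lcm = 1584.
    Write x = 143 + 176·t and substitute into x ≡ 2 (mod 9): 176·t ≡ 2 − 143 = -141 (mod 9).
    Reduce coefficients mod 9: 5·t ≡ 3 (mod 9).
    The inverse of 5 mod 9 is 2 (since 5·2 = 10 = 1·9 + 1), so t ≡ 2·3 = 6 ≡ 6 (mod 9).
    Then x = 143 + 176·6 = 1199, valid modulo lcm(176, 9) = 1584: x ≡ 1199 (mod 1584).
  Combine with x ≡ 0 (mod 5); new modulus lcm = 7920.
    Write x = 1199 + 1584·t and substitute into x ≡ 0 (mod 5): 1584·t ≡ 0 − 1199 = -1199 (mod 5).
    Reduce coefficients mod 5: 4·t ≡ 1 (mod 5).
    The inverse of 4 mod 5 is 4 (since 4·4 = 16 = 3·5 + 1), so t ≡ 4·1 = 4 ≡ 4 (mod 5).
    Then x = 1199 + 1584·4 = 7535, valid modulo lcm(1584, 5) = 7920: x ≡ 7535 (mod 7920).
Verify against each original: 7535 mod 11 = 0, 7535 mod 16 = 15, 7535 mod 9 = 2, 7535 mod 5 = 0.

x ≡ 7535 (mod 7920).


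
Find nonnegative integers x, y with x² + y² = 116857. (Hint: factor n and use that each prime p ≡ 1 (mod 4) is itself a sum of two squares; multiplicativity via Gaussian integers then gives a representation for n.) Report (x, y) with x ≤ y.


Step 1: Factor n = 116857 = 13 · 89 · 101.
Step 2: Check the mod-4 condition on each prime factor: 13 ≡ 1 (mod 4), exponent 1; 89 ≡ 1 (mod 4), exponent 1; 101 ≡ 1 (mod 4), exponent 1.
All primes ≡ 3 (mod 4) appear to even exponent (or don't appear), so by the two-squares theorem n IS expressible as a sum of two squares.
Step 3: Build a representation. Here n = 13 · 89 · 101 is a product of primes ≡ 1 (mod 4). Each prime p ≡ 1 (mod 4) is itself a sum of two squares; find a² by testing p − a² for a perfect square:
  13: 13 − 1² = 12, 13 − 2² = 9 = 3² ⇒ 13 = 2² + 3².
  89: 89 − 1² = 88, 89 − 2² = 85, 89 − 3² = 80, 89 − 4² = 73, 89 − 5² = 64 = 8² ⇒ 89 = 5² + 8².
  101: 101 − 1² = 100 = 10² ⇒ 101 = 1² + 10².
  Combine using the Brahmagupta–Fibonacci identity (a² + b²)(c² + d²) = (ac − bd)² + (ad + bc)² = (ac + bd)² + (ad − bc)²:
  13 · 89 = 1157: from (2² + 3²)(5² + 8²), take (2·5 − 3·8, 2·8 + 3·5) = (10 − 24, 16 + 15) = (-14, 31); dropping signs (only squares matter) gives (14, 31); check 14² + 31² = 196 + 961 = 1157 ✓.
  1157 · 101 = 116857: from (14² + 31²)(1² + 10²), take (14·1 − 31·10, 14·10 + 31·1) = (14 − 310, 140 + 31) = (-296, 171); dropping signs (only squares matter) gives (296, 171); check 296² + 171² = 87616 + 29241 = 116857 ✓.
Step 4: Order so x ≤ y and verify: 171² + 296² = 29241 + 87616 = 116857 = n. ✓

n = 116857 = 171² + 296² (one valid representation with x ≤ y).


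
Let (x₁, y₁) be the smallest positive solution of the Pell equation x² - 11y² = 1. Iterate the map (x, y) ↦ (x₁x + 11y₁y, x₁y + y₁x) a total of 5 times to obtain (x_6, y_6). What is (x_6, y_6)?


Step 1: Find the fundamental solution (x₁, y₁) of x² - 11y² = 1.
  Expand √11 as a continued fraction. a₀ = ⌊√11⌋ = 3; iterate m_{k+1} = d_k·a_k − m_k, d_{k+1} = (11 − m_{k+1}²)/d_k, a_{k+1} = ⌊(a₀ + m_{k+1})/d_{k+1}⌋ (starting m₀ = 0, d₀ = 1), with convergents p_k = a_k·p_{k-1} + p_{k-2}, q_k = a_k·q_{k-1} + q_{k-2} (p₋₁ = 1, q₋₁ = 0):
  k = 0: a₀ = 3; p₀/q₀ = 3/1; p₀² − 11·q₀² = 9 − 11 = -2.
  k = 1: m = 3, d = 2, a = ⌊(3 + 3)/2⌋ = 3; p/q = (3·3 + 1)/(3·1 + 0) = 10/3; p² − 11·q² = 100 − 99 = 1.
  The first convergent with p² − 11·q² = 1 gives the fundamental solution (x₁, y₁) = (10, 3).
Step 2: Apply the recurrence (x_{n+1}, y_{n+1}) = (x₁x_n + 11y₁y_n, x₁y_n + y₁x_n) repeatedly.
  From (x_1, y_1) = (10, 3): x_2 = 10·10 + 11·3·3 = 199; y_2 = 10·3 + 3·10 = 60.
  From (x_2, y_2) = (199, 60): x_3 = 10·199 + 11·3·60 = 3970; y_3 = 10·60 + 3·199 = 1197.
  From (x_3, y_3) = (3970, 1197): x_4 = 10·3970 + 11·3·1197 = 79201; y_4 = 10·1197 + 3·3970 = 23880.
  From (x_4, y_4) = (79201, 23880): x_5 = 10·79201 + 11·3·23880 = 1580050; y_5 = 10·23880 + 3·79201 = 476403.
  From (x_5, y_5) = (1580050, 476403): x_6 = 10·1580050 + 11·3·476403 = 31521799; y_6 = 10·476403 + 3·1580050 = 9504180.
Step 3: Verify x_6² - 11·y_6² = 993623812196401 - 993623812196400 = 1 (should be 1). ✓

(x_1, y_1) = (10, 3); (x_6, y_6) = (31521799, 9504180).


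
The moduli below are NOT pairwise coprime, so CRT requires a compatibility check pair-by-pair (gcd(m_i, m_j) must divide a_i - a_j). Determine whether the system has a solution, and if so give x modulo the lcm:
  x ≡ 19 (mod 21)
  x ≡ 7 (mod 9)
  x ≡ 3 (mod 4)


Moduli 21, 9, 4 are not pairwise coprime, so CRT works modulo lcm(m_i) when all pairwise compatibility conditions hold.
Pairwise compatibility: gcd(m_i, m_j) must divide a_i - a_j for every pair.
Merge one congruence at a time:
  Start: x ≡ 19 (mod 21).
  Combine with x ≡ 7 (mod 9): gcd(21, 9) = 3; 7 - 19 = -12, which IS divisible by 3, so compatible.
    Write x = 19 + 21·t and substitute into x ≡ 7 (mod 9): 21·t ≡ 7 − 19 = -12 (mod 9).
    Divide the congruence (and modulus) by g = 3: 7·t ≡ -4 (mod 3).
    Reduce coefficients mod 3: 1·t ≡ 2 (mod 3).
    So t ≡ 2 (mod 3).
    Then x = 19 + 21·2 = 61, valid modulo lcm(21, 9) = 63: x ≡ 61 (mod 63).
  Combine with x ≡ 3 (mod 4): gcd(63, 4) = 1; 3 - 61 = -58, which IS divisible by 1, so compatible.
    Write x = 61 + 63·t and substitute into x ≡ 3 (mod 4): 63·t ≡ 3 − 61 = -58 (mod 4).
    Reduce coefficients mod 4: 3·t ≡ 2 (mod 4).
    The inverse of 3 mod 4 is 3 (since 3·3 = 9 = 2·4 + 1), so t ≡ 3·2 = 6 ≡ 2 (mod 4).
    Then x = 61 + 63·2 = 187, valid modulo lcm(63, 4) = 252: x ≡ 187 (mod 252).
Verify: 187 mod 21 = 19, 187 mod 9 = 7, 187 mod 4 = 3.

x ≡ 187 (mod 252).


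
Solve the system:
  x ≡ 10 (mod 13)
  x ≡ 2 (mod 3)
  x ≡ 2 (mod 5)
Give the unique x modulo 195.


Moduli 13, 3, 5 are pairwise coprime; by CRT there is a unique solution modulo M = 13 · 3 · 5 = 195.
Solve pairwise, accumulating the modulus:
  Start with x ≡ 10 (mod 13).
  Combine with x ≡ 2 (mod 3): since gcd(13, 3) = 1, we get a unique residue mod 39.
    Write x = 10 + 13·t and substitute into x ≡ 2 (mod 3): 13·t ≡ 2 − 10 = -8 (mod 3).
    Reduce coefficients mod 3: 1·t ≡ 1 (mod 3).
    So t ≡ 1 (mod 3).
    Then x = 10 + 13·1 = 23, valid modulo lcm(13, 3) = 39: x ≡ 23 (mod 39).
  Combine with x ≡ 2 (mod 5): since gcd(39, 5) = 1, we get a unique residue mod 195.
    Write x = 23 + 39·t and substitute into x ≡ 2 (mod 5): 39·t ≡ 2 − 23 = -21 (mod 5).
    Reduce coefficients mod 5: 4·t ≡ 4 (mod 5).
    The inverse of 4 mod 5 is 4 (since 4·4 = 16 = 3·5 + 1), so t ≡ 4·4 = 16 ≡ 1 (mod 5).
    Then x = 23 + 39·1 = 62, valid modulo lcm(39, 5) = 195: x ≡ 62 (mod 195).
Verify: 62 mod 13 = 10 ✓, 62 mod 3 = 2 ✓, 62 mod 5 = 2 ✓.

x ≡ 62 (mod 195).


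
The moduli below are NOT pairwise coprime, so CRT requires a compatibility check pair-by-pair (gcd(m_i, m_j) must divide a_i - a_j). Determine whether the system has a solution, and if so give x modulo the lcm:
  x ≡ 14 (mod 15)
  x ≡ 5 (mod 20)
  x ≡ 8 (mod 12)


Moduli 15, 20, 12 are not pairwise coprime, so CRT works modulo lcm(m_i) when all pairwise compatibility conditions hold.
Pairwise compatibility: gcd(m_i, m_j) must divide a_i - a_j for every pair.
Merge one congruence at a time:
  Start: x ≡ 14 (mod 15).
  Combine with x ≡ 5 (mod 20): gcd(15, 20) = 5, and 5 - 14 = -9 is NOT divisible by 5.
    ⇒ system is inconsistent (no integer solution).

No solution (the system is inconsistent).


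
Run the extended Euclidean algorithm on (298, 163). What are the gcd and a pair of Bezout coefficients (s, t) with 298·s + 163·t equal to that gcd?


Euclidean algorithm on (298, 163) — divide until remainder is 0:
  298 = 1 · 163 + 135
  163 = 1 · 135 + 28
  135 = 4 · 28 + 23
  28 = 1 · 23 + 5
  23 = 4 · 5 + 3
  5 = 1 · 3 + 2
  3 = 1 · 2 + 1
  2 = 2 · 1 + 0
gcd(298, 163) = 1.
Track Bezout coefficients alongside the remainders: start with r₀ = 298 = a·1 + b·0 (s = 1, t = 0) and r₁ = 163 = a·0 + b·1 (s = 0, t = 1); each new remainder r_{k+1} = r_{k-1} − q_k·r_k inherits s_{k+1} = s_{k-1} − q_k·s_k, t_{k+1} = t_{k-1} − q_k·t_k, so r_k = a·s_k + b·t_k at every step:
  q = 1: r = 135, s = 1 − 1·0 = 1, t = 0 − 1·1 = -1  (check: 298·1 + 163·(-1) = 135)
  q = 1: r = 28, s = 0 − 1·1 = -1, t = 1 − 1·(-1) = 2  (check: 298·(-1) + 163·2 = 28)
  q = 4: r = 23, s = 1 − 4·(-1) = 5, t = -1 − 4·2 = -9  (check: 298·5 + 163·(-9) = 23)
  q = 1: r = 5, s = -1 − 1·5 = -6, t = 2 − 1·(-9) = 11  (check: 298·(-6) + 163·11 = 5)
  q = 4: r = 3, s = 5 − 4·(-6) = 29, t = -9 − 4·11 = -53  (check: 298·29 + 163·(-53) = 3)
  q = 1: r = 2, s = -6 − 1·29 = -35, t = 11 − 1·(-53) = 64  (check: 298·(-35) + 163·64 = 2)
  q = 1: r = 1, s = 29 − 1·(-35) = 64, t = -53 − 1·64 = -117  (check: 298·64 + 163·(-117) = 1)
The row with r = 1 (the gcd) gives the Bezout coefficients s = 64, t = -117.
Result: 298 · (64) + 163 · (-117) = 1.

gcd(298, 163) = 1; s = 64, t = -117 (check: 298·64 + 163·(-117) = 1).


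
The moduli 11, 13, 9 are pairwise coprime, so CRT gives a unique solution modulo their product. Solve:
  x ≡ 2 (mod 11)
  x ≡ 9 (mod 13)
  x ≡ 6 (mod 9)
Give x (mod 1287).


Moduli 11, 13, 9 are pairwise coprime; by CRT there is a unique solution modulo M = 11 · 13 · 9 = 1287.
Solve pairwise, accumulating the modulus:
  Start with x ≡ 2 (mod 11).
  Combine with x ≡ 9 (mod 13): since gcd(11, 13) = 1, we get a unique residue mod 143.
    Write x = 2 + 11·t and substitute into x ≡ 9 (mod 13): 11·t ≡ 9 − 2 = 7 (mod 13).
    The inverse of 11 mod 13 is 6 (since 11·6 = 66 = 5·13 + 1), so t ≡ 6·7 = 42 ≡ 3 (mod 13).
    Then x = 2 + 11·3 = 35, valid modulo lcm(11, 13) = 143: x ≡ 35 (mod 143).
  Combine with x ≡ 6 (mod 9): since gcd(143, 9) = 1, we get a unique residue mod 1287.
    Write x = 35 + 143·t and substitute into x ≡ 6 (mod 9): 143·t ≡ 6 − 35 = -29 (mod 9).
    Reduce coefficients mod 9: 8·t ≡ 7 (mod 9).
    The inverse of 8 mod 9 is 8 (since 8·8 = 64 = 7·9 + 1), so t ≡ 8·7 = 56 ≡ 2 (mod 9).
    Then x = 35 + 143·2 = 321, valid modulo lcm(143, 9) = 1287: x ≡ 321 (mod 1287).
Verify: 321 mod 11 = 2 ✓, 321 mod 13 = 9 ✓, 321 mod 9 = 6 ✓.

x ≡ 321 (mod 1287).


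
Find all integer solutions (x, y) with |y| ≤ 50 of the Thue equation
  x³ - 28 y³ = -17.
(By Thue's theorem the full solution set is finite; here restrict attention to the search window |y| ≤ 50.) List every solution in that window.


The equation is x³ - 28y³ = -17. For fixed y, x³ = 28·y³ − 17, so a solution requires the RHS to be a perfect cube.
Strategy: iterate y from -50 to 50, compute RHS = 28·y³ − 17, and check whether it is a (positive or negative) perfect cube.
Check small values of y:
  y = 0: RHS = -17 is not a perfect cube.
  y = 1: RHS = 11 is not a perfect cube.
  y = -1: RHS = -45 is not a perfect cube.
  y = 2: RHS = 207 is not a perfect cube.
  y = -2: RHS = -241 is not a perfect cube.
  y = 3: RHS = 739 is not a perfect cube.
  y = -3: RHS = -773 is not a perfect cube.
Continuing the search up to |y| = 50 finds no solutions either.
No (x, y) in the scanned range satisfies the equation.

No integer solutions with |y| ≤ 50.


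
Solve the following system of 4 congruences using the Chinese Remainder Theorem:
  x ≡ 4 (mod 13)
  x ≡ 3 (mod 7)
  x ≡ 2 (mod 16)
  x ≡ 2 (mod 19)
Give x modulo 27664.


Product of moduli M = 13 · 7 · 16 · 19 = 27664.
Merge one congruence at a time:
  Start: x ≡ 4 (mod 13).
  Combine with x ≡ 3 (mod 7); new modulus lcm = 91.
    Write x = 4 + 13·t and substitute into x ≡ 3 (mod 7): 13·t ≡ 3 − 4 = -1 (mod 7).
    Reduce coefficients mod 7: 6·t ≡ 6 (mod 7).
    The inverse of 6 mod 7 is 6 (since 6·6 = 36 = 5·7 + 1), so t ≡ 6·6 = 36 ≡ 1 (mod 7).
    Then x = 4 + 13·1 = 17, valid modulo lcm(13, 7) = 91: x ≡ 17 (mod 91).
  Combine with x ≡ 2 (mod 16); new modulus lcm = 1456.
    Write x = 17 + 91·t and substitute into x ≡ 2 (mod 16): 91·t ≡ 2 − 17 = -15 (mod 16).
    Reduce coefficients mod 16: 11·t ≡ 1 (mod 16).
    The inverse of 11 mod 16 is 3 (since 11·3 = 33 = 2·16 + 1), so t ≡ 3·1 = 3 ≡ 3 (mod 16).
    Then x = 17 + 91·3 = 290, valid modulo lcm(91, 16) = 1456: x ≡ 290 (mod 1456).
  Combine with x ≡ 2 (mod 19); new modulus lcm = 27664.
    Write x = 290 + 1456·t and substitute into x ≡ 2 (mod 19): 1456·t ≡ 2 − 290 = -288 (mod 19).
    Reduce coefficients mod 19: 12·t ≡ 16 (mod 19).
    The inverse of 12 mod 19 is 8 (since 12·8 = 96 = 5·19 + 1), so t ≡ 8·16 = 128 ≡ 14 (mod 19).
    Then x = 290 + 1456·14 = 20674, valid modulo lcm(1456, 19) = 27664: x ≡ 20674 (mod 27664).
Verify against each original: 20674 mod 13 = 4, 20674 mod 7 = 3, 20674 mod 16 = 2, 20674 mod 19 = 2.

x ≡ 20674 (mod 27664).


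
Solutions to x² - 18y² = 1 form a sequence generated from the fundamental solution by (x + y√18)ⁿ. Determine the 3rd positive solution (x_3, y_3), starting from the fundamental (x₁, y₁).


Step 1: Find the fundamental solution (x₁, y₁) of x² - 18y² = 1.
  Expand √18 as a continued fraction. a₀ = ⌊√18⌋ = 4; iterate m_{k+1} = d_k·a_k − m_k, d_{k+1} = (18 − m_{k+1}²)/d_k, a_{k+1} = ⌊(a₀ + m_{k+1})/d_{k+1}⌋ (starting m₀ = 0, d₀ = 1), with convergents p_k = a_k·p_{k-1} + p_{k-2}, q_k = a_k·q_{k-1} + q_{k-2} (p₋₁ = 1, q₋₁ = 0):
  k = 0: a₀ = 4; p₀/q₀ = 4/1; p₀² − 18·q₀² = 16 − 18 = -2.
  k = 1: m = 4, d = 2, a = ⌊(4 + 4)/2⌋ = 4; p/q = (4·4 + 1)/(4·1 + 0) = 17/4; p² − 18·q² = 289 − 288 = 1.
  The first convergent with p² − 18·q² = 1 gives the fundamental solution (x₁, y₁) = (17, 4).
Step 2: Apply the recurrence (x_{n+1}, y_{n+1}) = (x₁x_n + 18y₁y_n, x₁y_n + y₁x_n) repeatedly.
  From (x_1, y_1) = (17, 4): x_2 = 17·17 + 18·4·4 = 577; y_2 = 17·4 + 4·17 = 136.
  From (x_2, y_2) = (577, 136): x_3 = 17·577 + 18·4·136 = 19601; y_3 = 17·136 + 4·577 = 4620.
Step 3: Verify x_3² - 18·y_3² = 384199201 - 384199200 = 1 (should be 1). ✓

(x_1, y_1) = (17, 4); (x_3, y_3) = (19601, 4620).


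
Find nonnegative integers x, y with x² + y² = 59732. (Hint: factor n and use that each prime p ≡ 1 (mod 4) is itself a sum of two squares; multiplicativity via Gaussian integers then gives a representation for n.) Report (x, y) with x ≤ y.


Step 1: Factor n = 59732 = 2^2 · 109 · 137.
Step 2: Check the mod-4 condition on each prime factor: 2 = 2 (special); 109 ≡ 1 (mod 4), exponent 1; 137 ≡ 1 (mod 4), exponent 1.
All primes ≡ 3 (mod 4) appear to even exponent (or don't appear), so by the two-squares theorem n IS expressible as a sum of two squares.
Step 3: Build a representation. Group n = k² · m with k = 2 and m = 109 · 137 = 14933 (a product of primes ≡ 1 (mod 4)); a representation of m scales to one of n via (k·x)² + (k·y)² = k²(x² + y²). Each prime p ≡ 1 (mod 4) is itself a sum of two squares; find a² by testing p − a² for a perfect square:
  109: 109 − 1² = 108, 109 − 2² = 105, 109 − 3² = 100 = 10² ⇒ 109 = 3² + 10².
  137: 137 − 1² = 136, 137 − 2² = 133, 137 − 3² = 128, 137 − 4² = 121 = 11² ⇒ 137 = 4² + 11².
  Combine using the Brahmagupta–Fibonacci identity (a² + b²)(c² + d²) = (ac − bd)² + (ad + bc)² = (ac + bd)² + (ad − bc)²:
  109 · 137 = 14933: from (3² + 10²)(4² + 11²), take (3·4 − 10·11, 3·11 + 10·4) = (12 − 110, 33 + 40) = (-98, 73); dropping signs (only squares matter) gives (98, 73); check 98² + 73² = 9604 + 5329 = 14933 ✓.
  Scale by k = 2: (2·98, 2·73) = (196, 146).
Step 4: Order so x ≤ y and verify: 146² + 196² = 21316 + 38416 = 59732 = n. ✓

n = 59732 = 146² + 196² (one valid representation with x ≤ y).


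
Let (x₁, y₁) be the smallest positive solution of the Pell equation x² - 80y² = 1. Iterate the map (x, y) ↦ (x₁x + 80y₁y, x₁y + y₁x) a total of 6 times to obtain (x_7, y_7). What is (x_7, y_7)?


Step 1: Find the fundamental solution (x₁, y₁) of x² - 80y² = 1.
  Expand √80 as a continued fraction. a₀ = ⌊√80⌋ = 8; iterate m_{k+1} = d_k·a_k − m_k, d_{k+1} = (80 − m_{k+1}²)/d_k, a_{k+1} = ⌊(a₀ + m_{k+1})/d_{k+1}⌋ (starting m₀ = 0, d₀ = 1), with convergents p_k = a_k·p_{k-1} + p_{k-2}, q_k = a_k·q_{k-1} + q_{k-2} (p₋₁ = 1, q₋₁ = 0):
  k = 0: a₀ = 8; p₀/q₀ = 8/1; p₀² − 80·q₀² = 64 − 80 = -16.
  k = 1: m = 8, d = 16, a = ⌊(8 + 8)/16⌋ = 1; p/q = (1·8 + 1)/(1·1 + 0) = 9/1; p² − 80·q² = 81 − 80 = 1.
  The first convergent with p² − 80·q² = 1 gives the fundamental solution (x₁, y₁) = (9, 1).
Step 2: Apply the recurrence (x_{n+1}, y_{n+1}) = (x₁x_n + 80y₁y_n, x₁y_n + y₁x_n) repeatedly.
  From (x_1, y_1) = (9, 1): x_2 = 9·9 + 80·1·1 = 161; y_2 = 9·1 + 1·9 = 18.
  From (x_2, y_2) = (161, 18): x_3 = 9·161 + 80·1·18 = 2889; y_3 = 9·18 + 1·161 = 323.
  From (x_3, y_3) = (2889, 323): x_4 = 9·2889 + 80·1·323 = 51841; y_4 = 9·323 + 1·2889 = 5796.
  From (x_4, y_4) = (51841, 5796): x_5 = 9·51841 + 80·1·5796 = 930249; y_5 = 9·5796 + 1·51841 = 104005.
  From (x_5, y_5) = (930249, 104005): x_6 = 9·930249 + 80·1·104005 = 16692641; y_6 = 9·104005 + 1·930249 = 1866294.
  From (x_6, y_6) = (16692641, 1866294): x_7 = 9·16692641 + 80·1·1866294 = 299537289; y_7 = 9·1866294 + 1·16692641 = 33489287.
Step 3: Verify x_7² - 80·y_7² = 89722587501469521 - 89722587501469520 = 1 (should be 1). ✓

(x_1, y_1) = (9, 1); (x_7, y_7) = (299537289, 33489287).


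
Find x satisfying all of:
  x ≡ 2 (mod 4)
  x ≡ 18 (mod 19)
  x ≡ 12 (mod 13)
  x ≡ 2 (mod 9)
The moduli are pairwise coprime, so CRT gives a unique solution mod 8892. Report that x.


Product of moduli M = 4 · 19 · 13 · 9 = 8892.
Merge one congruence at a time:
  Start: x ≡ 2 (mod 4).
  Combine with x ≡ 18 (mod 19); new modulus lcm = 76.
    Write x = 2 + 4·t and substitute into x ≡ 18 (mod 19): 4·t ≡ 18 − 2 = 16 (mod 19).
    The inverse of 4 mod 19 is 5 (since 4·5 = 20 = 1·19 + 1), so t ≡ 5·16 = 80 ≡ 4 (mod 19).
    Then x = 2 + 4·4 = 18, valid modulo lcm(4, 19) = 76: x ≡ 18 (mod 76).
  Combine with x ≡ 12 (mod 13); new modulus lcm = 988.
    Write x = 18 + 76·t and substitute into x ≡ 12 (mod 13): 76·t ≡ 12 − 18 = -6 (mod 13).
    Reduce coefficients mod 13: 11·t ≡ 7 (mod 13).
    The inverse of 11 mod 13 is 6 (since 11·6 = 66 = 5·13 + 1), so t ≡ 6·7 = 42 ≡ 3 (mod 13).
    Then x = 18 + 76·3 = 246, valid modulo lcm(76, 13) = 988: x ≡ 246 (mod 988).
  Combine with x ≡ 2 (mod 9); new modulus lcm = 8892.
    Write x = 246 + 988·t and substitute into x ≡ 2 (mod 9): 988·t ≡ 2 − 246 = -244 (mod 9).
    Reduce coefficients mod 9: 7·t ≡ 8 (mod 9).
    The inverse of 7 mod 9 is 4 (since 7·4 = 28 = 3·9 + 1), so t ≡ 4·8 = 32 ≡ 5 (mod 9).
    Then x = 246 + 988·5 = 5186, valid modulo lcm(988, 9) = 8892: x ≡ 5186 (mod 8892).
Verify against each original: 5186 mod 4 = 2, 5186 mod 19 = 18, 5186 mod 13 = 12, 5186 mod 9 = 2.

x ≡ 5186 (mod 8892).


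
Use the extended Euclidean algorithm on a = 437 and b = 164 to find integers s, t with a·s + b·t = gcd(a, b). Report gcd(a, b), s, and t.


Euclidean algorithm on (437, 164) — divide until remainder is 0:
  437 = 2 · 164 + 109
  164 = 1 · 109 + 55
  109 = 1 · 55 + 54
  55 = 1 · 54 + 1
  54 = 54 · 1 + 0
gcd(437, 164) = 1.
Track Bezout coefficients alongside the remainders: start with r₀ = 437 = a·1 + b·0 (s = 1, t = 0) and r₁ = 164 = a·0 + b·1 (s = 0, t = 1); each new remainder r_{k+1} = r_{k-1} − q_k·r_k inherits s_{k+1} = s_{k-1} − q_k·s_k, t_{k+1} = t_{k-1} − q_k·t_k, so r_k = a·s_k + b·t_k at every step:
  q = 2: r = 109, s = 1 − 2·0 = 1, t = 0 − 2·1 = -2  (check: 437·1 + 164·(-2) = 109)
  q = 1: r = 55, s = 0 − 1·1 = -1, t = 1 − 1·(-2) = 3  (check: 437·(-1) + 164·3 = 55)
  q = 1: r = 54, s = 1 − 1·(-1) = 2, t = -2 − 1·3 = -5  (check: 437·2 + 164·(-5) = 54)
  q = 1: r = 1, s = -1 − 1·2 = -3, t = 3 − 1·(-5) = 8  (check: 437·(-3) + 164·8 = 1)
The row with r = 1 (the gcd) gives the Bezout coefficients s = -3, t = 8.
Result: 437 · (-3) + 164 · (8) = 1.

gcd(437, 164) = 1; s = -3, t = 8 (check: 437·(-3) + 164·8 = 1).


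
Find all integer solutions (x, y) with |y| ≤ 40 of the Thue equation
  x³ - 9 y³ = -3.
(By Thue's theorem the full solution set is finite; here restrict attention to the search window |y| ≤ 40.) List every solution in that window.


The equation is x³ - 9y³ = -3. For fixed y, x³ = 9·y³ − 3, so a solution requires the RHS to be a perfect cube.
Strategy: iterate y from -40 to 40, compute RHS = 9·y³ − 3, and check whether it is a (positive or negative) perfect cube.
Check small values of y:
  y = 0: RHS = -3 is not a perfect cube.
  y = 1: RHS = 6 is not a perfect cube.
  y = -1: RHS = -12 is not a perfect cube.
  y = 2: RHS = 69 is not a perfect cube.
  y = -2: RHS = -75 is not a perfect cube.
  y = 3: RHS = 240 is not a perfect cube.
  y = -3: RHS = -246 is not a perfect cube.
Continuing the search up to |y| = 40 finds no solutions either.
No (x, y) in the scanned range satisfies the equation.

No integer solutions with |y| ≤ 40.


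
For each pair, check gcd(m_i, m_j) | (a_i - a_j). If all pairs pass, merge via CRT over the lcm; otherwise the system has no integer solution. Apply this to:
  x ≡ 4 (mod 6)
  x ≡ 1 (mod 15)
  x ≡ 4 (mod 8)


Moduli 6, 15, 8 are not pairwise coprime, so CRT works modulo lcm(m_i) when all pairwise compatibility conditions hold.
Pairwise compatibility: gcd(m_i, m_j) must divide a_i - a_j for every pair.
Merge one congruence at a time:
  Start: x ≡ 4 (mod 6).
  Combine with x ≡ 1 (mod 15): gcd(6, 15) = 3; 1 - 4 = -3, which IS divisible by 3, so compatible.
    Write x = 4 + 6·t and substitute into x ≡ 1 (mod 15): 6·t ≡ 1 − 4 = -3 (mod 15).
    Divide the congruence (and modulus) by g = 3: 2·t ≡ -1 (mod 5).
    Reduce coefficients mod 5: 2·t ≡ 4 (mod 5).
    The inverse of 2 mod 5 is 3 (since 2·3 = 6 = 1·5 + 1), so t ≡ 3·4 = 12 ≡ 2 (mod 5).
    Then x = 4 + 6·2 = 16, valid modulo lcm(6, 15) = 30: x ≡ 16 (mod 30).
  Combine with x ≡ 4 (mod 8): gcd(30, 8) = 2; 4 - 16 = -12, which IS divisible by 2, so compatible.
    Write x = 16 + 30·t and substitute into x ≡ 4 (mod 8): 30·t ≡ 4 − 16 = -12 (mod 8).
    Divide the congruence (and modulus) by g = 2: 15·t ≡ -6 (mod 4).
    Reduce coefficients mod 4: 3·t ≡ 2 (mod 4).
    The inverse of 3 mod 4 is 3 (since 3·3 = 9 = 2·4 + 1), so t ≡ 3·2 = 6 ≡ 2 (mod 4).
    Then x = 16 + 30·2 = 76, valid modulo lcm(30, 8) = 120: x ≡ 76 (mod 120).
Verify: 76 mod 6 = 4, 76 mod 15 = 1, 76 mod 8 = 4.

x ≡ 76 (mod 120).


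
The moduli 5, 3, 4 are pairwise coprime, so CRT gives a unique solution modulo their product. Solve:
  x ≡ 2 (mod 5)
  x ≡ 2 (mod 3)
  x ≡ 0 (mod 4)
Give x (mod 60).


Moduli 5, 3, 4 are pairwise coprime; by CRT there is a unique solution modulo M = 5 · 3 · 4 = 60.
Solve pairwise, accumulating the modulus:
  Start with x ≡ 2 (mod 5).
  Combine with x ≡ 2 (mod 3): since gcd(5, 3) = 1, we get a unique residue mod 15.
    Write x = 2 + 5·t and substitute into x ≡ 2 (mod 3): 5·t ≡ 2 − 2 = 0 (mod 3).
    Reduce coefficients mod 3: 2·t ≡ 0 (mod 3).
    The inverse of 2 mod 3 is 2 (since 2·2 = 4 = 1·3 + 1), so t ≡ 2·0 = 0 ≡ 0 (mod 3).
    Then x = 2 + 5·0 = 2, valid modulo lcm(5, 3) = 15: x ≡ 2 (mod 15).
  Combine with x ≡ 0 (mod 4): since gcd(15, 4) = 1, we get a unique residue mod 60.
    Write x = 2 + 15·t and substitute into x ≡ 0 (mod 4): 15·t ≡ 0 − 2 = -2 (mod 4).
    Reduce coefficients mod 4: 3·t ≡ 2 (mod 4).
    The inverse of 3 mod 4 is 3 (since 3·3 = 9 = 2·4 + 1), so t ≡ 3·2 = 6 ≡ 2 (mod 4).
    Then x = 2 + 15·2 = 32, valid modulo lcm(15, 4) = 60: x ≡ 32 (mod 60).
Verify: 32 mod 5 = 2 ✓, 32 mod 3 = 2 ✓, 32 mod 4 = 0 ✓.

x ≡ 32 (mod 60).


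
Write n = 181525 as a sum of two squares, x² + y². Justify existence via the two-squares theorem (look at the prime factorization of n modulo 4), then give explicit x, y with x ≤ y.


Step 1: Factor n = 181525 = 5^2 · 53 · 137.
Step 2: Check the mod-4 condition on each prime factor: 5 ≡ 1 (mod 4), exponent 2; 53 ≡ 1 (mod 4), exponent 1; 137 ≡ 1 (mod 4), exponent 1.
All primes ≡ 3 (mod 4) appear to even exponent (or don't appear), so by the two-squares theorem n IS expressible as a sum of two squares.
Step 3: Build a representation. Group n = k² · m with k = 5 and m = 53 · 137 = 7261 (a product of primes ≡ 1 (mod 4)); a representation of m scales to one of n via (k·x)² + (k·y)² = k²(x² + y²). Each prime p ≡ 1 (mod 4) is itself a sum of two squares; find a² by testing p − a² for a perfect square:
  53: 53 − 1² = 52, 53 − 2² = 49 = 7² ⇒ 53 = 2² + 7².
  137: 137 − 1² = 136, 137 − 2² = 133, 137 − 3² = 128, 137 − 4² = 121 = 11² ⇒ 137 = 4² + 11².
  Combine using the Brahmagupta–Fibonacci identity (a² + b²)(c² + d²) = (ac − bd)² + (ad + bc)² = (ac + bd)² + (ad − bc)²:
  53 · 137 = 7261: from (2² + 7²)(4² + 11²), take (2·4 − 7·11, 2·11 + 7·4) = (8 − 77, 22 + 28) = (-69, 50); dropping signs (only squares matter) gives (69, 50); check 69² + 50² = 4761 + 2500 = 7261 ✓.
  Scale by k = 5: (5·69, 5·50) = (345, 250).
Step 4: Order so x ≤ y and verify: 250² + 345² = 62500 + 119025 = 181525 = n. ✓

n = 181525 = 250² + 345² (one valid representation with x ≤ y).


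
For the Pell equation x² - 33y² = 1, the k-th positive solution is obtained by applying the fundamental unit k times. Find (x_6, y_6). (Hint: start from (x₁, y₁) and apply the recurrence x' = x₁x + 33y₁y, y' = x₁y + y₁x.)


Step 1: Find the fundamental solution (x₁, y₁) of x² - 33y² = 1.
  Expand √33 as a continued fraction. a₀ = ⌊√33⌋ = 5; iterate m_{k+1} = d_k·a_k − m_k, d_{k+1} = (33 − m_{k+1}²)/d_k, a_{k+1} = ⌊(a₀ + m_{k+1})/d_{k+1}⌋ (starting m₀ = 0, d₀ = 1), with convergents p_k = a_k·p_{k-1} + p_{k-2}, q_k = a_k·q_{k-1} + q_{k-2} (p₋₁ = 1, q₋₁ = 0):
  k = 0: a₀ = 5; p₀/q₀ = 5/1; p₀² − 33·q₀² = 25 − 33 = -8.
  k = 1: m = 5, d = 8, a = ⌊(5 + 5)/8⌋ = 1; p/q = (1·5 + 1)/(1·1 + 0) = 6/1; p² − 33·q² = 36 − 33 = 3.
  k = 2: m = 3, d = 3, a = ⌊(5 + 3)/3⌋ = 2; p/q = (2·6 + 5)/(2·1 + 1) = 17/3; p² − 33·q² = 289 − 297 = -8.
  k = 3: m = 3, d = 8, a = ⌊(5 + 3)/8⌋ = 1; p/q = (1·17 + 6)/(1·3 + 1) = 23/4; p² − 33·q² = 529 − 528 = 1.
  The first convergent with p² − 33·q² = 1 gives the fundamental solution (x₁, y₁) = (23, 4).
Step 2: Apply the recurrence (x_{n+1}, y_{n+1}) = (x₁x_n + 33y₁y_n, x₁y_n + y₁x_n) repeatedly.
  From (x_1, y_1) = (23, 4): x_2 = 23·23 + 33·4·4 = 1057; y_2 = 23·4 + 4·23 = 184.
  From (x_2, y_2) = (1057, 184): x_3 = 23·1057 + 33·4·184 = 48599; y_3 = 23·184 + 4·1057 = 8460.
  From (x_3, y_3) = (48599, 8460): x_4 = 23·48599 + 33·4·8460 = 2234497; y_4 = 23·8460 + 4·48599 = 388976.
  From (x_4, y_4) = (2234497, 388976): x_5 = 23·2234497 + 33·4·388976 = 102738263; y_5 = 23·388976 + 4·2234497 = 17884436.
  From (x_5, y_5) = (102738263, 17884436): x_6 = 23·102738263 + 33·4·17884436 = 4723725601; y_6 = 23·17884436 + 4·102738263 = 822295080.
Step 3: Verify x_6² - 33·y_6² = 22313583553542811201 - 22313583553542811200 = 1 (should be 1). ✓

(x_1, y_1) = (23, 4); (x_6, y_6) = (4723725601, 822295080).
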